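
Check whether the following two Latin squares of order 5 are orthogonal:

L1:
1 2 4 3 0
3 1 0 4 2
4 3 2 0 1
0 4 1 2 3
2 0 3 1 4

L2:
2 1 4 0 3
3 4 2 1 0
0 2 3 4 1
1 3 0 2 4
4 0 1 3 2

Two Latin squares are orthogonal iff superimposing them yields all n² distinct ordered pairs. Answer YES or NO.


Form the n² = 25 superimposed pairs (L1[i][j], L2[i][j]), row by row (rows and columns indexed from 0):
row 0: (1,2) (2,1) (4,4) (3,0) (0,3)
row 1: (3,3) (1,4) (0,2) (4,1) (2,0)
row 2: (4,0) (3,2) (2,3) (0,4) (1,1)
row 3: (0,1) (4,3) (1,0) (2,2) (3,4)
row 4: (2,4) (0,0) (3,1) (1,3) (4,2)
Orthogonality requires all 25 pairs distinct.
Check by first coordinate: for each symbol s of L1, list the L2 entries in the n cells where L1 = s; they must all differ.
  L1 = 0: L2 entries (in reading order) 3, 2, 4, 1, 0 — all 5 distinct ✓
  L1 = 1: L2 entries (in reading order) 2, 4, 1, 0, 3 — all 5 distinct ✓
  L1 = 2: L2 entries (in reading order) 1, 0, 3, 2, 4 — all 5 distinct ✓
  L1 = 3: L2 entries (in reading order) 0, 3, 2, 4, 1 — all 5 distinct ✓
  L1 = 4: L2 entries (in reading order) 4, 1, 0, 3, 2 — all 5 distinct ✓
Every symbol of L1 meets every symbol of L2 exactly once, so all 25 pairs are distinct (25 of 25).
Conclusion: YES.

YES


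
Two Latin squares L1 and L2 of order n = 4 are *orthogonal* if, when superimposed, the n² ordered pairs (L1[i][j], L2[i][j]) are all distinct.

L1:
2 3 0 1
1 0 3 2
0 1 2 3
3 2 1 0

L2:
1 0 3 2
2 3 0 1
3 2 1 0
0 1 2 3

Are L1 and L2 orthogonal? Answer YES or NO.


Form the n² = 16 superimposed pairs (L1[i][j], L2[i][j]), row by row (rows and columns indexed from 0):
row 0: (2,1) (3,0) (0,3) (1,2)
row 1: (1,2) (0,3) (3,0) (2,1)
row 2: (0,3) (1,2) (2,1) (3,0)
row 3: (3,0) (2,1) (1,2) (0,3)
Orthogonality requires all 16 pairs distinct.
But the pair (1,2) repeats: cell (0,3) has L1 = 1, L2 = 2, and cell (1,0) has L1 = 1, L2 = 2.
A repeated pair means some other pair never occurs (only 4 distinct pairs out of 16), so the squares are not orthogonal.
Conclusion: NO.

NO


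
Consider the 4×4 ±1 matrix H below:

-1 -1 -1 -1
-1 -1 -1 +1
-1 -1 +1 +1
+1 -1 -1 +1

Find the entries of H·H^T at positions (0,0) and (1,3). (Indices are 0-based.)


Row 0 of H: [-1, -1, -1, -1].
Row 1 of H: [-1, -1, -1, 1].
Row 3 of H: [1, -1, -1, 1].
(H·H^T)[0][0] = Σ_j H[0][j]·H[0][j] = (-1)² + (-1)² + (-1)² + (-1)² = 1 + 1 + 1 + 1 = 4.
(H·H^T)[1][3] = Σ_j H[1][j]·H[3][j] = (-1)·(1) + (-1)·(-1) + (-1)·(-1) + (1)·(1) = -1 + 1 + 1 + 1 = 2.
Rows 1 and 3 are not orthogonal (dot product = 2 ≠ 0), so H is not a Hadamard matrix.

(0,0) entry = 4; (1,3) entry = 2.


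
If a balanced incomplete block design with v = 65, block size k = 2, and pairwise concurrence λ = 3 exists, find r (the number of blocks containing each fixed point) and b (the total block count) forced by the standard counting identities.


Any 2-(v, k, λ) BIBD satisfies two necessary conditions:
  (i)  Each point sits in r blocks, and counting incidences through any fixed point gives r(k − 1) = λ(v − 1), so r = λ(v − 1)/(k − 1).
  (ii) Total incidences bk = vr, so b = vr/k.
Step 1: r = λ(v − 1)/(k − 1) = 3·(65 − 1)/(2 − 1) = 3·64/1 = 192/1 = 192.
Step 2: b = vr/k = 65·192/2 = 12480/2 = 6240.
Check integrality: r = 192 ∈ Z ✓, b = 6240 ∈ Z ✓.
(These identities are necessary conditions: they determine r and b for any design with these parameters, but do not by themselves prove that one exists.)

r = 192, b = 6240.


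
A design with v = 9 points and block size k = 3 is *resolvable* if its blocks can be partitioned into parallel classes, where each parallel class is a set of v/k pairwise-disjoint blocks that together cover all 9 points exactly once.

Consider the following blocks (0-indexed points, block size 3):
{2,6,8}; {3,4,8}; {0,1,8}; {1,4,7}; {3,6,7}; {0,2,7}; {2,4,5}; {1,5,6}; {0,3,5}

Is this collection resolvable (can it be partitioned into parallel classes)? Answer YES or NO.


v = 9, block size k = 3, number of blocks = 9.
For resolvability, blocks must partition into parallel classes of size v/k = 3.
Total blocks must therefore be a multiple of 3: 9 = 3·3 + 0 ⇒ divisible ✓.
Greedy packing gives 3 candidate class(es). Each should be a full parallel class (size 3, covers all 9 points).
  Class 1 (3 blocks): {2,6,8}; {1,4,7}; {0,3,5}. Points covered: [0, 1, 2, 3, 4, 5, 6, 7, 8].
  Class 2 (3 blocks): {3,4,8}; {0,2,7}; {1,5,6}. Points covered: [0, 1, 2, 3, 4, 5, 6, 7, 8].
  Class 3 (3 blocks): {0,1,8}; {3,6,7}; {2,4,5}. Points covered: [0, 1, 2, 3, 4, 5, 6, 7, 8].
All classes full (size 3)? YES. All classes cover every point? YES.
Resolvable? YES.

YES


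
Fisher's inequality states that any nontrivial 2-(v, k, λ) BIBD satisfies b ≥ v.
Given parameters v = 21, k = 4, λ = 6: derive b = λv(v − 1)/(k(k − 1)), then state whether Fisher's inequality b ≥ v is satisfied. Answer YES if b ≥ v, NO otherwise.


r = λ(v − 1)/(k − 1) = 6·20/3 = 40.
b = vr/k = 21·40/4 = 210.
Fisher's inequality: b ≥ v ⇔ 210 ≥ 21? YES.

YES


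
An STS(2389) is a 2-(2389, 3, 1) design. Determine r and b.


An STS(v) is a 2-(v, 3, 1) BIBD: block size k = 3, λ = 1.
Replication: r(k − 1) = λ(v − 1) ⇒ r·2 = 2389 − 1 = 2388 ⇒ r = 1194.
Block count: bk = vr ⇒ b·3 = 2389·1194 = 2852466 ⇒ b = 950822.
(Check via b = v(v − 1)/6 = 2389·2388/6 = 5704932/6 = 950822.)

r = 1194, b = 950822.


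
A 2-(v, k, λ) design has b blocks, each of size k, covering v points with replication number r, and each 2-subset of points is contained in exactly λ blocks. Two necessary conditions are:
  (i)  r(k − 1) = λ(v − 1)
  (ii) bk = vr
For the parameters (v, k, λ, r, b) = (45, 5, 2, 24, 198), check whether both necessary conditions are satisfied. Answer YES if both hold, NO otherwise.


Condition (i): r(k − 1) = 24·4 = 96; λ(v − 1) = 2·44 = 88. Match? NO.
Condition (ii): bk = 198·5 = 990; vr = 45·24 = 1080. Match? NO.
Both conditions hold? NO.

NO


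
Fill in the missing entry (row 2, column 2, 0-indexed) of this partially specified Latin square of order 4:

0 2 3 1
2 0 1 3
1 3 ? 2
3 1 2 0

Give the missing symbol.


Row 2 contains symbols [1, 2, 3] — missing [0].
Column 2 contains symbols [1, 2, 3] — missing [0].
The missing symbol must appear in both missing sets; intersection = [0].
Therefore the hidden value is 0.

Missing value = 0.


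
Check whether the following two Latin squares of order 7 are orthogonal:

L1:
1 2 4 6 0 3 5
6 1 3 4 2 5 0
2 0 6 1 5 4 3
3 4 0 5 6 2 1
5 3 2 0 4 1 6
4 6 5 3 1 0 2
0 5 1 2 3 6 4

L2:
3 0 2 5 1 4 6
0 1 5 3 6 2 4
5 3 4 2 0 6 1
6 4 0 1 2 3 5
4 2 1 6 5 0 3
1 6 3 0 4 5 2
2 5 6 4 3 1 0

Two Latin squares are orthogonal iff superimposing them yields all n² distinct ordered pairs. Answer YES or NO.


Form the n² = 49 superimposed pairs (L1[i][j], L2[i][j]), row by row (rows and columns indexed from 0):
row 0: (1,3) (2,0) (4,2) (6,5) (0,1) (3,4) (5,6)
row 1: (6,0) (1,1) (3,5) (4,3) (2,6) (5,2) (0,4)
row 2: (2,5) (0,3) (6,4) (1,2) (5,0) (4,6) (3,1)
row 3: (3,6) (4,4) (0,0) (5,1) (6,2) (2,3) (1,5)
row 4: (5,4) (3,2) (2,1) (0,6) (4,5) (1,0) (6,3)
row 5: (4,1) (6,6) (5,3) (3,0) (1,4) (0,5) (2,2)
row 6: (0,2) (5,5) (1,6) (2,4) (3,3) (6,1) (4,0)
Orthogonality requires all 49 pairs distinct.
Check by first coordinate: for each symbol s of L1, list the L2 entries in the n cells where L1 = s; they must all differ.
  L1 = 0: L2 entries (in reading order) 1, 4, 3, 0, 6, 5, 2 — all 7 distinct ✓
  L1 = 1: L2 entries (in reading order) 3, 1, 2, 5, 0, 4, 6 — all 7 distinct ✓
  L1 = 2: L2 entries (in reading order) 0, 6, 5, 3, 1, 2, 4 — all 7 distinct ✓
  L1 = 3: L2 entries (in reading order) 4, 5, 1, 6, 2, 0, 3 — all 7 distinct ✓
  L1 = 4: L2 entries (in reading order) 2, 3, 6, 4, 5, 1, 0 — all 7 distinct ✓
  L1 = 5: L2 entries (in reading order) 6, 2, 0, 1, 4, 3, 5 — all 7 distinct ✓
  L1 = 6: L2 entries (in reading order) 5, 0, 4, 2, 3, 6, 1 — all 7 distinct ✓
Every symbol of L1 meets every symbol of L2 exactly once, so all 49 pairs are distinct (49 of 49).
Conclusion: YES.

YES


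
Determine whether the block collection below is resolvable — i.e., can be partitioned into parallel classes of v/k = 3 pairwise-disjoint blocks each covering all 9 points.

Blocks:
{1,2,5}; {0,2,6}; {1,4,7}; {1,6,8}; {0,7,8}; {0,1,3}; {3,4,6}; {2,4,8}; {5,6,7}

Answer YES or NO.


v = 9, block size k = 3, number of blocks = 9.
For resolvability, blocks must partition into parallel classes of size v/k = 3.
Total blocks must therefore be a multiple of 3: 9 = 3·3 + 0 ⇒ divisible ✓.
Consider block {0,2,6}. The only other block(s) in the collection disjoint from it are {1,4,7} — just 1 block(s). Any parallel class containing {0,2,6} would need 2 other blocks each disjoint from it, so no parallel class of size 3 can contain {0,2,6}.
Since every block must belong to some parallel class in a resolution, the collection cannot be partitioned into parallel classes.
Resolvable? NO.

NO


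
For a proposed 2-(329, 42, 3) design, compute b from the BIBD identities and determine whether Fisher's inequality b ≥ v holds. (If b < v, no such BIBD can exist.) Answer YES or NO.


r = λ(v − 1)/(k − 1) = 3·328/41 = 24.
b = vr/k = 329·24/42 = 188.
Fisher's inequality: b ≥ v ⇔ 188 ≥ 329? NO.

NO


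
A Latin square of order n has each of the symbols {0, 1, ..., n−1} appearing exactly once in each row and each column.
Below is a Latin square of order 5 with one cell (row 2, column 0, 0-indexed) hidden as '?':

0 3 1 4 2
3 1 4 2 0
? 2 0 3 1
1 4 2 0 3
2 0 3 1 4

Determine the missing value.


Row 2 contains symbols [0, 1, 2, 3] — missing [4].
Column 0 contains symbols [0, 1, 2, 3] — missing [4].
The missing symbol must appear in both missing sets; intersection = [4].
Therefore the hidden value is 4.

Missing value = 4.


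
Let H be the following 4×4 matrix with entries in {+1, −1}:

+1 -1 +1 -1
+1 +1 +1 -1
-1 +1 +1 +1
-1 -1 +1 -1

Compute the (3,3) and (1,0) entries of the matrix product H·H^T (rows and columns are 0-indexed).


Row 0 of H: [1, -1, 1, -1].
Row 1 of H: [1, 1, 1, -1].
Row 3 of H: [-1, -1, 1, -1].
(H·H^T)[3][3] = Σ_j H[3][j]·H[3][j] = (-1)² + (-1)² + (1)² + (-1)² = 1 + 1 + 1 + 1 = 4.
(H·H^T)[1][0] = Σ_j H[1][j]·H[0][j] = (1)·(1) + (1)·(-1) + (1)·(1) + (-1)·(-1) = 1 + -1 + 1 + 1 = 2.
Rows 1 and 0 are not orthogonal (dot product = 2 ≠ 0), so H is not a Hadamard matrix.

(3,3) entry = 4; (1,0) entry = 2.


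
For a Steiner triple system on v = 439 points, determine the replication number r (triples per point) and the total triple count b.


An STS(v) is a 2-(v, 3, 1) BIBD: block size k = 3, λ = 1.
Replication: r(k − 1) = λ(v − 1) ⇒ r·2 = 439 − 1 = 438 ⇒ r = 219.
Block count: bk = vr ⇒ b·3 = 439·219 = 96141 ⇒ b = 32047.
(Check via b = v(v − 1)/6 = 439·438/6 = 192282/6 = 32047.)

r = 219, b = 32047.


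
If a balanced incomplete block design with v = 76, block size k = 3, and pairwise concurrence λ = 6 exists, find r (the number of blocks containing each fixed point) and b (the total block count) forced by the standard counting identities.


Any 2-(v, k, λ) BIBD satisfies two necessary conditions:
  (i)  Each point sits in r blocks, and counting incidences through any fixed point gives r(k − 1) = λ(v − 1), so r = λ(v − 1)/(k − 1).
  (ii) Total incidences bk = vr, so b = vr/k.
Step 1: r = λ(v − 1)/(k − 1) = 6·(76 − 1)/(3 − 1) = 6·75/2 = 450/2 = 225.
Step 2: b = vr/k = 76·225/3 = 17100/3 = 5700.
Check integrality: r = 225 ∈ Z ✓, b = 5700 ∈ Z ✓.
(These identities are necessary conditions: they determine r and b for any design with these parameters, but do not by themselves prove that one exists.)

r = 225, b = 5700.


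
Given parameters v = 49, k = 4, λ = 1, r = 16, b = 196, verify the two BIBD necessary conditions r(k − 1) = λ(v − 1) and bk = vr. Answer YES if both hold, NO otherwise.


Condition (i): r(k − 1) = 16·3 = 48; λ(v − 1) = 1·48 = 48. Match? YES.
Condition (ii): bk = 196·4 = 784; vr = 49·16 = 784. Match? YES.
Both conditions hold? YES.

YES


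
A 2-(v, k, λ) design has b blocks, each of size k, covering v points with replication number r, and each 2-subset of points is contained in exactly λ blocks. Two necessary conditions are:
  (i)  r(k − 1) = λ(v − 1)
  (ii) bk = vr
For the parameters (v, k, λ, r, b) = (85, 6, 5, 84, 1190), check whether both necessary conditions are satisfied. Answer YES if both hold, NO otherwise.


Condition (i): r(k − 1) = 84·5 = 420; λ(v − 1) = 5·84 = 420. Match? YES.
Condition (ii): bk = 1190·6 = 7140; vr = 85·84 = 7140. Match? YES.
Both conditions hold? YES.

YES


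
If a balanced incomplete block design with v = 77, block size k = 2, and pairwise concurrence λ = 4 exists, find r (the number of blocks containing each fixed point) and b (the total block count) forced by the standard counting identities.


Any 2-(v, k, λ) BIBD satisfies two necessary conditions:
  (i)  Each point sits in r blocks, and counting incidences through any fixed point gives r(k − 1) = λ(v − 1), so r = λ(v − 1)/(k − 1).
  (ii) Total incidences bk = vr, so b = vr/k.
Step 1: r = λ(v − 1)/(k − 1) = 4·(77 − 1)/(2 − 1) = 4·76/1 = 304/1 = 304.
Step 2: b = vr/k = 77·304/2 = 23408/2 = 11704.
Check integrality: r = 304 ∈ Z ✓, b = 11704 ∈ Z ✓.
(These identities are necessary conditions: they determine r and b for any design with these parameters, but do not by themselves prove that one exists.)

r = 304, b = 11704.


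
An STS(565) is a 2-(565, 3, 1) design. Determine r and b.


An STS(v) is a 2-(v, 3, 1) BIBD: block size k = 3, λ = 1.
Replication: r(k − 1) = λ(v − 1) ⇒ r·2 = 565 − 1 = 564 ⇒ r = 282.
Block count: bk = vr ⇒ b·3 = 565·282 = 159330 ⇒ b = 53110.
(Check via b = v(v − 1)/6 = 565·564/6 = 318660/6 = 53110.)

r = 282, b = 53110.


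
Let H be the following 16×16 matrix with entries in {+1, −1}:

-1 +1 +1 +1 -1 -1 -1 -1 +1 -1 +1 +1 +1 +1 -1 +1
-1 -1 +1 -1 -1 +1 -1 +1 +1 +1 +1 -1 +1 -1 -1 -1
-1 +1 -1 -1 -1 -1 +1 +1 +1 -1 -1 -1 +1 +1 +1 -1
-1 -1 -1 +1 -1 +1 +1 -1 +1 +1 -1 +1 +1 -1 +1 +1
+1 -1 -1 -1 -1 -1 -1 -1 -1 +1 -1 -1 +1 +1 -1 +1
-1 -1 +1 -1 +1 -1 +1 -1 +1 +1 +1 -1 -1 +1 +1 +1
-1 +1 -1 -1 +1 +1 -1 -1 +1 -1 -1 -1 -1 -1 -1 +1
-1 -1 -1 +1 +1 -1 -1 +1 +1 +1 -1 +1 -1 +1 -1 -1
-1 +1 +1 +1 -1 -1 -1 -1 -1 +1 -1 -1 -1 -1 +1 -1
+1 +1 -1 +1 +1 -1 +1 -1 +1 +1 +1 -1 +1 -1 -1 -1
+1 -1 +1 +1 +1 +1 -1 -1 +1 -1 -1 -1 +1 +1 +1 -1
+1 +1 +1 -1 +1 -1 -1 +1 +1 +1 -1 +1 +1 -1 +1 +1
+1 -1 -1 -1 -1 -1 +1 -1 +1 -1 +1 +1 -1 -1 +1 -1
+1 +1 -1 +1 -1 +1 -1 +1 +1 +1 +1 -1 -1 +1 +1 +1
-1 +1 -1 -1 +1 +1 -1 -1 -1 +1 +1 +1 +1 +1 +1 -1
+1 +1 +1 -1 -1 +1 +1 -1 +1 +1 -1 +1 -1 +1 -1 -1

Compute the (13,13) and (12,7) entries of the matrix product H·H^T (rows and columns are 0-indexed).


Row 7 of H: [-1, -1, -1, 1, 1, -1, -1, 1, 1, 1, -1, 1, -1, 1, -1, -1].
Row 12 of H: [1, -1, -1, -1, -1, -1, 1, -1, 1, -1, 1, 1, -1, -1, 1, -1].
Row 13 of H: [1, 1, -1, 1, -1, 1, -1, 1, 1, 1, 1, -1, -1, 1, 1, 1].
(H·H^T)[13][13] = Σ_j H[13][j]·H[13][j] = (1)² + (1)² + (-1)² + (1)² + (-1)² + (1)² + (-1)² + (1)² + (1)² + (1)² + (1)² + (-1)² + (-1)² + (1)² + (1)² + (1)² = 1 + 1 + 1 + 1 + 1 + 1 + 1 + 1 + 1 + 1 + 1 + 1 + 1 + 1 + 1 + 1 = 16.
(H·H^T)[12][7] = Σ_j H[12][j]·H[7][j] = (1)·(-1) + (-1)·(-1) + (-1)·(-1) + (-1)·(1) + (-1)·(1) + (-1)·(-1) + (1)·(-1) + (-1)·(1) + (1)·(1) + (-1)·(1) + (1)·(-1) + (1)·(1) + (-1)·(-1) + (-1)·(1) + (1)·(-1) + (-1)·(-1) = -1 + 1 + 1 + -1 + -1 + 1 + -1 + -1 + 1 + -1 + -1 + 1 + 1 + -1 + -1 + 1 = -2.
Rows 12 and 7 are not orthogonal (dot product = -2 ≠ 0), so H is not a Hadamard matrix.

(13,13) entry = 16; (12,7) entry = -2.


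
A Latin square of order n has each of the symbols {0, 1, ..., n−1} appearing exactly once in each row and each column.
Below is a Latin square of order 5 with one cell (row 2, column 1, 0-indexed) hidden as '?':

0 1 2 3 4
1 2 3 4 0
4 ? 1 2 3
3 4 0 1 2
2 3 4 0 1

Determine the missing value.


Row 2 contains symbols [1, 2, 3, 4] — missing [0].
Column 1 contains symbols [1, 2, 3, 4] — missing [0].
The missing symbol must appear in both missing sets; intersection = [0].
Therefore the hidden value is 0.

Missing value = 0.


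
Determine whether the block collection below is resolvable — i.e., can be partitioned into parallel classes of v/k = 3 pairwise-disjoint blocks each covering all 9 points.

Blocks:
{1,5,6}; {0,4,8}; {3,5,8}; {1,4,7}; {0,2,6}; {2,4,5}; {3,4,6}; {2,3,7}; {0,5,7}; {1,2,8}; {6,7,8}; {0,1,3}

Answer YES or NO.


v = 9, block size k = 3, number of blocks = 12.
For resolvability, blocks must partition into parallel classes of size v/k = 3.
Total blocks must therefore be a multiple of 3: 12 = 3·4 + 0 ⇒ divisible ✓.
Greedy packing gives 4 candidate class(es). Each should be a full parallel class (size 3, covers all 9 points).
  Class 1 (3 blocks): {1,5,6}; {0,4,8}; {2,3,7}. Points covered: [0, 1, 2, 3, 4, 5, 6, 7, 8].
  Class 2 (3 blocks): {3,5,8}; {1,4,7}; {0,2,6}. Points covered: [0, 1, 2, 3, 4, 5, 6, 7, 8].
  Class 3 (3 blocks): {2,4,5}; {6,7,8}; {0,1,3}. Points covered: [0, 1, 2, 3, 4, 5, 6, 7, 8].
  Class 4 (3 blocks): {3,4,6}; {0,5,7}; {1,2,8}. Points covered: [0, 1, 2, 3, 4, 5, 6, 7, 8].
All classes full (size 3)? YES. All classes cover every point? YES.
Resolvable? YES.

YES


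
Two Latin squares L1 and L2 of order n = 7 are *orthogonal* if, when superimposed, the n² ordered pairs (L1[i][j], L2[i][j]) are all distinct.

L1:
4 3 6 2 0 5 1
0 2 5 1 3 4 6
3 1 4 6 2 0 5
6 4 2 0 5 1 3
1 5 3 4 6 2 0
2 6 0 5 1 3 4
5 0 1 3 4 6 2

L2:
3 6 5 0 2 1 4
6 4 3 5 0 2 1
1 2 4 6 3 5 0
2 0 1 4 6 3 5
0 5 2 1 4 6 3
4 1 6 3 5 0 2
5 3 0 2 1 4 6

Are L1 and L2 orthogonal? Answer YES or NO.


Form the n² = 49 superimposed pairs (L1[i][j], L2[i][j]), row by row (rows and columns indexed from 0):
row 0: (4,3) (3,6) (6,5) (2,0) (0,2) (5,1) (1,4)
row 1: (0,6) (2,4) (5,3) (1,5) (3,0) (4,2) (6,1)
row 2: (3,1) (1,2) (4,4) (6,6) (2,3) (0,5) (5,0)
row 3: (6,2) (4,0) (2,1) (0,4) (5,6) (1,3) (3,5)
row 4: (1,0) (5,5) (3,2) (4,1) (6,4) (2,6) (0,3)
row 5: (2,4) (6,1) (0,6) (5,3) (1,5) (3,0) (4,2)
row 6: (5,5) (0,3) (1,0) (3,2) (4,1) (6,4) (2,6)
Orthogonality requires all 49 pairs distinct.
But the pair (2,4) repeats: cell (1,1) has L1 = 2, L2 = 4, and cell (5,0) has L1 = 2, L2 = 4.
A repeated pair means some other pair never occurs (only 35 distinct pairs out of 49), so the squares are not orthogonal.
Conclusion: NO.

NO


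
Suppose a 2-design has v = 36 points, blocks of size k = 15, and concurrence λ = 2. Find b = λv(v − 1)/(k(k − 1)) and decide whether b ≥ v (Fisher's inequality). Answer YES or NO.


b = λv(v − 1)/(k(k − 1)) = 2·36·35/(15·14) = 2520/210 = 12.
Compare with v = 36: b < v, so Fisher's inequality fails.

NO


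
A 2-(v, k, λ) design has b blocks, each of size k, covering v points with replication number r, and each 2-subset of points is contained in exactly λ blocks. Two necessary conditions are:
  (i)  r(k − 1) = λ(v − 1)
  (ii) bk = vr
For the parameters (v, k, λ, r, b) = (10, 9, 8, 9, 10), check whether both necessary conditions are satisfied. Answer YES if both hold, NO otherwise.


Condition (i): r(k − 1) = 9·8 = 72; λ(v − 1) = 8·9 = 72. Match? YES.
Condition (ii): bk = 10·9 = 90; vr = 10·9 = 90. Match? YES.
Both conditions hold? YES.

YES


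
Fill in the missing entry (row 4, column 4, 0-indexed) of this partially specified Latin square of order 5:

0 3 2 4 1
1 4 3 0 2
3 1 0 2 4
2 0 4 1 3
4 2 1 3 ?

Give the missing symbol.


Row 4 contains symbols [1, 2, 3, 4] — missing [0].
Column 4 contains symbols [1, 2, 3, 4] — missing [0].
The missing symbol must appear in both missing sets; intersection = [0].
Therefore the hidden value is 0.

Missing value = 0.


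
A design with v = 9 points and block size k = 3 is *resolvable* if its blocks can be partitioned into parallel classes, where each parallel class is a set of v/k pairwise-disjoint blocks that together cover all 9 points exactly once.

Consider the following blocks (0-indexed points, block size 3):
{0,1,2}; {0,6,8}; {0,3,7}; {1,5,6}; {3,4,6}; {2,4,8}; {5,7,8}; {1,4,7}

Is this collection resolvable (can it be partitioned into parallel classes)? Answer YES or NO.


v = 9, block size k = 3, number of blocks = 8.
For resolvability, blocks must partition into parallel classes of size v/k = 3.
Total blocks must therefore be a multiple of 3: 8 = 3·2 + 2 ⇒ not divisible ✗.
Resolvable? NO.

NO


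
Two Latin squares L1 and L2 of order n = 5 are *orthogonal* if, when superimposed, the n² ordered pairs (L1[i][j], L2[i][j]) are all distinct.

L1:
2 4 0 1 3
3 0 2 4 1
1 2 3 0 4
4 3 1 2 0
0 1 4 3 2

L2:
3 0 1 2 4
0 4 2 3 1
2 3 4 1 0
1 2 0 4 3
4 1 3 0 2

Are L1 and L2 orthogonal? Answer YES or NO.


Form the n² = 25 superimposed pairs (L1[i][j], L2[i][j]), row by row (rows and columns indexed from 0):
row 0: (2,3) (4,0) (0,1) (1,2) (3,4)
row 1: (3,0) (0,4) (2,2) (4,3) (1,1)
row 2: (1,2) (2,3) (3,4) (0,1) (4,0)
row 3: (4,1) (3,2) (1,0) (2,4) (0,3)
row 4: (0,4) (1,1) (4,3) (3,0) (2,2)
Orthogonality requires all 25 pairs distinct.
But the pair (1,2) repeats: cell (0,3) has L1 = 1, L2 = 2, and cell (2,0) has L1 = 1, L2 = 2.
A repeated pair means some other pair never occurs (only 15 distinct pairs out of 25), so the squares are not orthogonal.
Conclusion: NO.

NO


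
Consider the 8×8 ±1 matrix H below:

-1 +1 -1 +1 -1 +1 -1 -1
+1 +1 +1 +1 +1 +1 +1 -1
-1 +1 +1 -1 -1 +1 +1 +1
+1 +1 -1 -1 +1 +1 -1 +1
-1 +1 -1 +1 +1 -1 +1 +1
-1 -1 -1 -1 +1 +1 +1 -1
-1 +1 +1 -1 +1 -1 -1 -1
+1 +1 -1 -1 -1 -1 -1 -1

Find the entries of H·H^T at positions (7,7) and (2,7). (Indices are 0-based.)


Row 2 of H: [-1, 1, 1, -1, -1, 1, 1, 1].
Row 7 of H: [1, 1, -1, -1, -1, -1, -1, -1].
(H·H^T)[7][7] = Σ_j H[7][j]·H[7][j] = (1)² + (1)² + (-1)² + (-1)² + (-1)² + (-1)² + (-1)² + (-1)² = 1 + 1 + 1 + 1 + 1 + 1 + 1 + 1 = 8.
(H·H^T)[2][7] = Σ_j H[2][j]·H[7][j] = (-1)·(1) + (1)·(1) + (1)·(-1) + (-1)·(-1) + (-1)·(-1) + (1)·(-1) + (1)·(-1) + (1)·(-1) = -1 + 1 + -1 + 1 + 1 + -1 + -1 + -1 = -2.
Rows 2 and 7 are not orthogonal (dot product = -2 ≠ 0), so H is not a Hadamard matrix.

(7,7) entry = 8; (2,7) entry = -2.


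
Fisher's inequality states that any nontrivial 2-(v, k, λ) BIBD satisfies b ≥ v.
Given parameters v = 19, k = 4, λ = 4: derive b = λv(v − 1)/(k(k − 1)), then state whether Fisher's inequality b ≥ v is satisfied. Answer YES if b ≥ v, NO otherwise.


b = λv(v − 1)/(k(k − 1)) = 4·19·18/(4·3) = 1368/12 = 114.
Compare with v = 19: b ≥ v, so Fisher's inequality holds.

YES


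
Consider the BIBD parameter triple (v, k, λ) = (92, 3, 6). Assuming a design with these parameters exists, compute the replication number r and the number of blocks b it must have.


Any 2-(v, k, λ) BIBD satisfies two necessary conditions:
  (i)  Each point sits in r blocks, and counting incidences through any fixed point gives r(k − 1) = λ(v − 1), so r = λ(v − 1)/(k − 1).
  (ii) Total incidences bk = vr, so b = vr/k.
Step 1: r = λ(v − 1)/(k − 1) = 6·(92 − 1)/(3 − 1) = 6·91/2 = 546/2 = 273.
Step 2: b = vr/k = 92·273/3 = 25116/3 = 8372.
Check integrality: r = 273 ∈ Z ✓, b = 8372 ∈ Z ✓.
(These identities are necessary conditions: they determine r and b for any design with these parameters, but do not by themselves prove that one exists.)

r = 273, b = 8372.


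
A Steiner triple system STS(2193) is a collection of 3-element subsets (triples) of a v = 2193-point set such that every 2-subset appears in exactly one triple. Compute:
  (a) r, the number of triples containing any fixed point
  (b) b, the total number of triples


An STS(v) is a 2-(v, 3, 1) BIBD: block size k = 3, λ = 1.
Replication: r(k − 1) = λ(v − 1) ⇒ r·2 = 2193 − 1 = 2192 ⇒ r = 1096.
Block count: b = v(v − 1)/6 = 2193·2192/6 = 4807056/6 = 801176.
(Check via bk = vr: 801176·3 = 2403528 = 2193·1096 = 2403528 ✓.)

r = 1096, b = 801176.


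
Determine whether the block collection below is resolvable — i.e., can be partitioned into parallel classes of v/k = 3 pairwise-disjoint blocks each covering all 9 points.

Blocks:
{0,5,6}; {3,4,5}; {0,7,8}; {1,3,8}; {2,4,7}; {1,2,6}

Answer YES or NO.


v = 9, block size k = 3, number of blocks = 6.
For resolvability, blocks must partition into parallel classes of size v/k = 3.
Total blocks must therefore be a multiple of 3: 6 = 3·2 + 0 ⇒ divisible ✓.
Greedy packing gives 2 candidate class(es). Each should be a full parallel class (size 3, covers all 9 points).
  Class 1 (3 blocks): {0,5,6}; {1,3,8}; {2,4,7}. Points covered: [0, 1, 2, 3, 4, 5, 6, 7, 8].
  Class 2 (3 blocks): {3,4,5}; {0,7,8}; {1,2,6}. Points covered: [0, 1, 2, 3, 4, 5, 6, 7, 8].
All classes full (size 3)? YES. All classes cover every point? YES.
Resolvable? YES.

YES


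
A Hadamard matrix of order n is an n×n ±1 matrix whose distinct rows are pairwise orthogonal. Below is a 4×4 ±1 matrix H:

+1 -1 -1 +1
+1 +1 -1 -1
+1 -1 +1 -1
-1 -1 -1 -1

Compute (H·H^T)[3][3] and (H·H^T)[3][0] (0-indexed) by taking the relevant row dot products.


Row 0 of H: [1, -1, -1, 1].
Row 3 of H: [-1, -1, -1, -1].
(H·H^T)[3][3] = Σ_j H[3][j]·H[3][j] = (-1)² + (-1)² + (-1)² + (-1)² = 1 + 1 + 1 + 1 = 4.
(H·H^T)[3][0] = Σ_j H[3][j]·H[0][j] = (-1)·(1) + (-1)·(-1) + (-1)·(-1) + (-1)·(1) = -1 + 1 + 1 + -1 = 0.
So rows 3 and 0 are orthogonal; the diagonal entry equals n = 4.

(3,3) entry = 4; (3,0) entry = 0.


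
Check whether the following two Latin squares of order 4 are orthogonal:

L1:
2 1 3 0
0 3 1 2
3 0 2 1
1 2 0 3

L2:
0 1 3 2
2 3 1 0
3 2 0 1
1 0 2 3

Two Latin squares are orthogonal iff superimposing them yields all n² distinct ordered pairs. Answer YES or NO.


Form the n² = 16 superimposed pairs (L1[i][j], L2[i][j]), row by row (rows and columns indexed from 0):
row 0: (2,0) (1,1) (3,3) (0,2)
row 1: (0,2) (3,3) (1,1) (2,0)
row 2: (3,3) (0,2) (2,0) (1,1)
row 3: (1,1) (2,0) (0,2) (3,3)
Orthogonality requires all 16 pairs distinct.
But the pair (0,2) repeats: cell (0,3) has L1 = 0, L2 = 2, and cell (1,0) has L1 = 0, L2 = 2.
A repeated pair means some other pair never occurs (only 4 distinct pairs out of 16), so the squares are not orthogonal.
Conclusion: NO.

NO


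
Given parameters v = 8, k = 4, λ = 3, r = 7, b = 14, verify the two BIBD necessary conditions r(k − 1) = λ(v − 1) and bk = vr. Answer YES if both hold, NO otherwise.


Condition (i): r(k − 1) = 7·3 = 21; λ(v − 1) = 3·7 = 21. Match? YES.
Condition (ii): bk = 14·4 = 56; vr = 8·7 = 56. Match? YES.
Both conditions hold? YES.

YES


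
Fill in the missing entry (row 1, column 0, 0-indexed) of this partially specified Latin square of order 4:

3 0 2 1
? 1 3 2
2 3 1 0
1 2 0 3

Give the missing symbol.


Row 1 contains symbols [1, 2, 3] — missing [0].
Column 0 contains symbols [1, 2, 3] — missing [0].
The missing symbol must appear in both missing sets; intersection = [0].
Therefore the hidden value is 0.

Missing value = 0.


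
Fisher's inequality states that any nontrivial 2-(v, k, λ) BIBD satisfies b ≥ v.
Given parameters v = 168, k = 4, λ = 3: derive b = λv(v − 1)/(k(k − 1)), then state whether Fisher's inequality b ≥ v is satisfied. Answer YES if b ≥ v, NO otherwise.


r = λ(v − 1)/(k − 1) = 3·167/3 = 167.
b = vr/k = 168·167/4 = 7014.
Fisher's inequality: b ≥ v ⇔ 7014 ≥ 168? YES.

YES


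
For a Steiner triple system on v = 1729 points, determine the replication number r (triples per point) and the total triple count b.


An STS(v) is a 2-(v, 3, 1) BIBD: block size k = 3, λ = 1.
Replication: r(k − 1) = λ(v − 1) ⇒ r·2 = 1729 − 1 = 1728 ⇒ r = 864.
Block count: bk = vr ⇒ b·3 = 1729·864 = 1493856 ⇒ b = 497952.
(Check via b = v(v − 1)/6 = 1729·1728/6 = 2987712/6 = 497952.)

r = 864, b = 497952.


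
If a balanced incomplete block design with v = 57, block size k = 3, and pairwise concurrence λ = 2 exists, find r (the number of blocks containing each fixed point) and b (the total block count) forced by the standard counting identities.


Any 2-(v, k, λ) BIBD satisfies two necessary conditions:
  (i)  Each point sits in r blocks, and counting incidences through any fixed point gives r(k − 1) = λ(v − 1), so r = λ(v − 1)/(k − 1).
  (ii) Total incidences bk = vr, so b = vr/k.
Step 1: r = λ(v − 1)/(k − 1) = 2·(57 − 1)/(3 − 1) = 2·56/2 = 112/2 = 56.
Step 2: b = vr/k = 57·56/3 = 3192/3 = 1064.
Check integrality: r = 56 ∈ Z ✓, b = 1064 ∈ Z ✓.
(These identities are necessary conditions: they determine r and b for any design with these parameters, but do not by themselves prove that one exists.)

r = 56, b = 1064.


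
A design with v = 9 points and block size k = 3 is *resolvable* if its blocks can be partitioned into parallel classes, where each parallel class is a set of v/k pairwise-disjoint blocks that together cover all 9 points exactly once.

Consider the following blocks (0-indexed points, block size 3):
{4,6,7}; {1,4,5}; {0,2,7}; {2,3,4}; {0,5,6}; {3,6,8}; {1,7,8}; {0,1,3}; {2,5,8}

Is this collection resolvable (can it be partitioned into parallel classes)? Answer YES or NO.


v = 9, block size k = 3, number of blocks = 9.
For resolvability, blocks must partition into parallel classes of size v/k = 3.
Total blocks must therefore be a multiple of 3: 9 = 3·3 + 0 ⇒ divisible ✓.
Greedy packing gives 3 candidate class(es). Each should be a full parallel class (size 3, covers all 9 points).
  Class 1 (3 blocks): {4,6,7}; {0,1,3}; {2,5,8}. Points covered: [0, 1, 2, 3, 4, 5, 6, 7, 8].
  Class 2 (3 blocks): {1,4,5}; {0,2,7}; {3,6,8}. Points covered: [0, 1, 2, 3, 4, 5, 6, 7, 8].
  Class 3 (3 blocks): {2,3,4}; {0,5,6}; {1,7,8}. Points covered: [0, 1, 2, 3, 4, 5, 6, 7, 8].
All classes full (size 3)? YES. All classes cover every point? YES.
Resolvable? YES.

YES


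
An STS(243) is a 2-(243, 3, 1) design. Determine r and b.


An STS(v) is a 2-(v, 3, 1) BIBD: block size k = 3, λ = 1.
Replication: r(k − 1) = λ(v − 1) ⇒ r·2 = 243 − 1 = 242 ⇒ r = 121.
Block count: b = v(v − 1)/6 = 243·242/6 = 58806/6 = 9801.
(Check via bk = vr: 9801·3 = 29403 = 243·121 = 29403 ✓.)

r = 121, b = 9801.


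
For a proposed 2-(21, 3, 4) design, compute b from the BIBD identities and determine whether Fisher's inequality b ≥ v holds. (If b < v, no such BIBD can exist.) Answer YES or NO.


r = λ(v − 1)/(k − 1) = 4·20/2 = 40.
b = vr/k = 21·40/3 = 280.
Fisher's inequality: b ≥ v ⇔ 280 ≥ 21? YES.

YES


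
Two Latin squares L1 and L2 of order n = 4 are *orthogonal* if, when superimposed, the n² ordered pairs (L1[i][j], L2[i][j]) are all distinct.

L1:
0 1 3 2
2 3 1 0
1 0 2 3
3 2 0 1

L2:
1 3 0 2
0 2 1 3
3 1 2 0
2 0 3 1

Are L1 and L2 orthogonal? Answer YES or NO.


Form the n² = 16 superimposed pairs (L1[i][j], L2[i][j]), row by row (rows and columns indexed from 0):
row 0: (0,1) (1,3) (3,0) (2,2)
row 1: (2,0) (3,2) (1,1) (0,3)
row 2: (1,3) (0,1) (2,2) (3,0)
row 3: (3,2) (2,0) (0,3) (1,1)
Orthogonality requires all 16 pairs distinct.
But the pair (1,3) repeats: cell (0,1) has L1 = 1, L2 = 3, and cell (2,0) has L1 = 1, L2 = 3.
A repeated pair means some other pair never occurs (only 8 distinct pairs out of 16), so the squares are not orthogonal.
Conclusion: NO.

NO


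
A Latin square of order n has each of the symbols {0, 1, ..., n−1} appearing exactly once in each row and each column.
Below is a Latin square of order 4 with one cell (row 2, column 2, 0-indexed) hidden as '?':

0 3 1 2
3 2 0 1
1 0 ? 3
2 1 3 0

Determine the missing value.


Row 2 contains symbols [0, 1, 3] — missing [2].
Column 2 contains symbols [0, 1, 3] — missing [2].
The missing symbol must appear in both missing sets; intersection = [2].
Therefore the hidden value is 2.

Missing value = 2.


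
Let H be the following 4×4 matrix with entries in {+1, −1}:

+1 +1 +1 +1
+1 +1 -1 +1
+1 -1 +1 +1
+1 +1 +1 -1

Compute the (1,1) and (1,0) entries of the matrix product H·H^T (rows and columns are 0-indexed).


Row 0 of H: [1, 1, 1, 1].
Row 1 of H: [1, 1, -1, 1].
(H·H^T)[1][1] = Σ_j H[1][j]·H[1][j] = (1)² + (1)² + (-1)² + (1)² = 1 + 1 + 1 + 1 = 4.
(H·H^T)[1][0] = Σ_j H[1][j]·H[0][j] = (1)·(1) + (1)·(1) + (-1)·(1) + (1)·(1) = 1 + 1 + -1 + 1 = 2.
Rows 1 and 0 are not orthogonal (dot product = 2 ≠ 0), so H is not a Hadamard matrix.

(1,1) entry = 4; (1,0) entry = 2.


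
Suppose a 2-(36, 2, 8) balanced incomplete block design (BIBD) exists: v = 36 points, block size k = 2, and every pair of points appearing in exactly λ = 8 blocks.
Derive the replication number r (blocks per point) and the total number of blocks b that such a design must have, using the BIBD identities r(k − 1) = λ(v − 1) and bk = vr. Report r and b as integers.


Any 2-(v, k, λ) BIBD satisfies two necessary conditions:
  (i)  Each point sits in r blocks, and counting incidences through any fixed point gives r(k − 1) = λ(v − 1), so r = λ(v − 1)/(k − 1).
  (ii) Total incidences bk = vr, so b = vr/k.
Step 1: r = λ(v − 1)/(k − 1) = 8·(36 − 1)/(2 − 1) = 8·35/1 = 280/1 = 280.
Step 2: b = vr/k = 36·280/2 = 10080/2 = 5040.
Check integrality: r = 280 ∈ Z ✓, b = 5040 ∈ Z ✓.
(These identities are necessary conditions: they determine r and b for any design with these parameters, but do not by themselves prove that one exists.)

r = 280, b = 5040.


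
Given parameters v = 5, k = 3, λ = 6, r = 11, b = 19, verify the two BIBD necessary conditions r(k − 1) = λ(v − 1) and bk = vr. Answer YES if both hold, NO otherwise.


Condition (i): r(k − 1) = 11·2 = 22; λ(v − 1) = 6·4 = 24. Match? NO.
Condition (ii): bk = 19·3 = 57; vr = 5·11 = 55. Match? NO.
Both conditions hold? NO.

NO


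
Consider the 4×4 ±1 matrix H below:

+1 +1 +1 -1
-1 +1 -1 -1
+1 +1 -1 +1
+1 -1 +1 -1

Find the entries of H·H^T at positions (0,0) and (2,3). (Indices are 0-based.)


Row 0 of H: [1, 1, 1, -1].
Row 2 of H: [1, 1, -1, 1].
Row 3 of H: [1, -1, 1, -1].
(H·H^T)[0][0] = Σ_j H[0][j]·H[0][j] = (1)² + (1)² + (1)² + (-1)² = 1 + 1 + 1 + 1 = 4.
(H·H^T)[2][3] = Σ_j H[2][j]·H[3][j] = (1)·(1) + (1)·(-1) + (-1)·(1) + (1)·(-1) = 1 + -1 + -1 + -1 = -2.
Rows 2 and 3 are not orthogonal (dot product = -2 ≠ 0), so H is not a Hadamard matrix.

(0,0) entry = 4; (2,3) entry = -2.


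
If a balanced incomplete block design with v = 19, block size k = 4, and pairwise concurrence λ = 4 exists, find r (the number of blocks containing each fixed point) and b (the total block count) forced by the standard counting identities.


Any 2-(v, k, λ) BIBD satisfies two necessary conditions:
  (i)  Each point sits in r blocks, and counting incidences through any fixed point gives r(k − 1) = λ(v − 1), so r = λ(v − 1)/(k − 1).
  (ii) Total incidences bk = vr, so b = vr/k.
Step 1: r = λ(v − 1)/(k − 1) = 4·(19 − 1)/(4 − 1) = 4·18/3 = 72/3 = 24.
Step 2: b = vr/k = 19·24/4 = 456/4 = 114.
Check integrality: r = 24 ∈ Z ✓, b = 114 ∈ Z ✓.
(These identities are necessary conditions: they determine r and b for any design with these parameters, but do not by themselves prove that one exists.)

r = 24, b = 114.


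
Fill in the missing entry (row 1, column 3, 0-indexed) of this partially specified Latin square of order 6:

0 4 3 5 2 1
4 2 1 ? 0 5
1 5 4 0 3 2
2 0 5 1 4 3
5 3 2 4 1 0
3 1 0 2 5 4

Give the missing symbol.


Row 1 contains symbols [0, 1, 2, 4, 5] — missing [3].
Column 3 contains symbols [0, 1, 2, 4, 5] — missing [3].
The missing symbol must appear in both missing sets; intersection = [3].
Therefore the hidden value is 3.

Missing value = 3.


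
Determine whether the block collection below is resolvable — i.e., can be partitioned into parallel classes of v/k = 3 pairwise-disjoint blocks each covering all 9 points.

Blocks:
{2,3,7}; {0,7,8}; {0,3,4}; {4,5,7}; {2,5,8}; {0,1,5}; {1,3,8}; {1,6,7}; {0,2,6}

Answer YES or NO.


v = 9, block size k = 3, number of blocks = 9.
For resolvability, blocks must partition into parallel classes of size v/k = 3.
Total blocks must therefore be a multiple of 3: 9 = 3·3 + 0 ⇒ divisible ✓.
Consider block {2,3,7}. The only other block(s) in the collection disjoint from it are {0,1,5} — just 1 block(s). Any parallel class containing {2,3,7} would need 2 other blocks each disjoint from it, so no parallel class of size 3 can contain {2,3,7}.
Since every block must belong to some parallel class in a resolution, the collection cannot be partitioned into parallel classes.
Resolvable? NO.

NO


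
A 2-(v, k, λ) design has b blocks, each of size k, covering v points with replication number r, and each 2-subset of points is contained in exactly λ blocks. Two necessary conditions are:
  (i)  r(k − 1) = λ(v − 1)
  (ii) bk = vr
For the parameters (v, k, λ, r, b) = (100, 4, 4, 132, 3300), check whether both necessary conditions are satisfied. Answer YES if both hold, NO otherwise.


Condition (i): r(k − 1) = 132·3 = 396; λ(v − 1) = 4·99 = 396. Match? YES.
Condition (ii): bk = 3300·4 = 13200; vr = 100·132 = 13200. Match? YES.
Both conditions hold? YES.

YES


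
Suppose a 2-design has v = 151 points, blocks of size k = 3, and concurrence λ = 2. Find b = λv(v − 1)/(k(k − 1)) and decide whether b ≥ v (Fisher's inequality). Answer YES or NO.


r = λ(v − 1)/(k − 1) = 2·150/2 = 150.
b = vr/k = 151·150/3 = 7550.
Fisher's inequality: b ≥ v ⇔ 7550 ≥ 151? YES.

YES


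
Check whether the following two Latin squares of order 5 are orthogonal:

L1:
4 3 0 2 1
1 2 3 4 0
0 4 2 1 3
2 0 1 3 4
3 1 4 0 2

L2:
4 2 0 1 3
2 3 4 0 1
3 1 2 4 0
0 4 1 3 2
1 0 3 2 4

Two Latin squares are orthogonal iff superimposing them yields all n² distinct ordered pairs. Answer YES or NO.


Form the n² = 25 superimposed pairs (L1[i][j], L2[i][j]), row by row (rows and columns indexed from 0):
row 0: (4,4) (3,2) (0,0) (2,1) (1,3)
row 1: (1,2) (2,3) (3,4) (4,0) (0,1)
row 2: (0,3) (4,1) (2,2) (1,4) (3,0)
row 3: (2,0) (0,4) (1,1) (3,3) (4,2)
row 4: (3,1) (1,0) (4,3) (0,2) (2,4)
Orthogonality requires all 25 pairs distinct.
Check by first coordinate: for each symbol s of L1, list the L2 entries in the n cells where L1 = s; they must all differ.
  L1 = 0: L2 entries (in reading order) 0, 1, 3, 4, 2 — all 5 distinct ✓
  L1 = 1: L2 entries (in reading order) 3, 2, 4, 1, 0 — all 5 distinct ✓
  L1 = 2: L2 entries (in reading order) 1, 3, 2, 0, 4 — all 5 distinct ✓
  L1 = 3: L2 entries (in reading order) 2, 4, 0, 3, 1 — all 5 distinct ✓
  L1 = 4: L2 entries (in reading order) 4, 0, 1, 2, 3 — all 5 distinct ✓
Every symbol of L1 meets every symbol of L2 exactly once, so all 25 pairs are distinct (25 of 25).
Conclusion: YES.

YES


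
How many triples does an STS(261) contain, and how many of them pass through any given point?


An STS(v) is a 2-(v, 3, 1) BIBD: block size k = 3, λ = 1.
Replication: r(k − 1) = λ(v − 1) ⇒ r·2 = 261 − 1 = 260 ⇒ r = 130.
Block count: b = v(v − 1)/6 = 261·260/6 = 67860/6 = 11310.

r = 130, b = 11310.


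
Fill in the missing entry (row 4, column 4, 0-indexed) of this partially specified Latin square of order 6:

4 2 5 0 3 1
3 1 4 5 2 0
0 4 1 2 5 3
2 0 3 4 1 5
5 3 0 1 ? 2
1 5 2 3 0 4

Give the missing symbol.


Row 4 contains symbols [0, 1, 2, 3, 5] — missing [4].
Column 4 contains symbols [0, 1, 2, 3, 5] — missing [4].
The missing symbol must appear in both missing sets; intersection = [4].
Therefore the hidden value is 4.

Missing value = 4.


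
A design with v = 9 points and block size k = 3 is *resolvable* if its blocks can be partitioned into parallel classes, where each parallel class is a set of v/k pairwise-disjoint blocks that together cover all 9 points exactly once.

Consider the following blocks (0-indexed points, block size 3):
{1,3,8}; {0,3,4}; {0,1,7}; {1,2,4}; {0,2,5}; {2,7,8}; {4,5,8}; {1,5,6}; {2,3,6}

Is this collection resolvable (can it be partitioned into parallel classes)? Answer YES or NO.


v = 9, block size k = 3, number of blocks = 9.
For resolvability, blocks must partition into parallel classes of size v/k = 3.
Total blocks must therefore be a multiple of 3: 9 = 3·3 + 0 ⇒ divisible ✓.
Consider block {1,3,8}. The only other block(s) in the collection disjoint from it are {0,2,5} — just 1 block(s). Any parallel class containing {1,3,8} would need 2 other blocks each disjoint from it, so no parallel class of size 3 can contain {1,3,8}.
Since every block must belong to some parallel class in a resolution, the collection cannot be partitioned into parallel classes.
Resolvable? NO.

NO
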